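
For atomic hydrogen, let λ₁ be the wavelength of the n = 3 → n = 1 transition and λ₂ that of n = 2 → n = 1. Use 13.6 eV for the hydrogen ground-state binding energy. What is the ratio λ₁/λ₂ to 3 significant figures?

0.844

λ ∝ 1/ΔE ∝ 1/(1/n_f² − 1/n_i²), and the Z² and hc factors cancel in the ratio.
λ₁/λ₂ = (1/1² − 1/2²)/(1/1² − 1/3²) = 0.7500/0.8889 = 0.844.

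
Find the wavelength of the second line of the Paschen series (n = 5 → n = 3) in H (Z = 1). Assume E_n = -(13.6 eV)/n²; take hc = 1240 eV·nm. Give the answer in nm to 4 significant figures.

The Paschen series terminates on n_f = 3; the second line has n_i = 3+2 = 5.
ΔE = 13.60 × (1/3² − 1/5²) = 0.9671 eV.
λ = 1240 / 0.9671 = 1282 nm.

1282 nm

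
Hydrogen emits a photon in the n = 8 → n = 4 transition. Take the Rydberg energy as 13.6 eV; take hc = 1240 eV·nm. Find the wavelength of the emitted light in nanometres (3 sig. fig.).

ΔE = 13.60 × (1/4² − 1/8²) = 13.60 × 0.04688 = 0.6375 eV.
λ = hc/ΔE = 1240 / 0.6375 = 1950 nm.

1950 nm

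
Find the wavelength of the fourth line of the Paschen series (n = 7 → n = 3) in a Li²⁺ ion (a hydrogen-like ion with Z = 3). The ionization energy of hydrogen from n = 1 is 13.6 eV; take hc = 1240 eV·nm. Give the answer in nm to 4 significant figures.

The Paschen series terminates on n_f = 3; the fourth line has n_i = 3+4 = 7.
ΔE = 122.4 × (1/3² − 1/7²) = 11.10 eV.
λ = 1240 / 11.10 = 111.7 nm.

111.7 nm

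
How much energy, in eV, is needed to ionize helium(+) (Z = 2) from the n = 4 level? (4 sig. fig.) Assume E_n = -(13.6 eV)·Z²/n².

3.400 eV

E_n = −13.6 Z²/n² = −54.40/n² eV for Z = 2.
E_4 = −54.40/16 = −3.400 eV, so ionization (to E = 0) requires 3.400 eV.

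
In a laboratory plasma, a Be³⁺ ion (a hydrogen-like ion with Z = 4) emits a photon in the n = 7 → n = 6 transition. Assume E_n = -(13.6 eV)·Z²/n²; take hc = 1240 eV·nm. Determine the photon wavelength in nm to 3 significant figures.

773 nm

For Z = 4 the level energies scale as Z², so the effective Rydberg energy is 13.6 × 16 = 217.6 eV.
ΔE = 217.6 × (1/6² − 1/7²) = 217.6 × 0.007370 = 1.604 eV.
λ = hc/ΔE = 1240 / 1.604 = 773 nm.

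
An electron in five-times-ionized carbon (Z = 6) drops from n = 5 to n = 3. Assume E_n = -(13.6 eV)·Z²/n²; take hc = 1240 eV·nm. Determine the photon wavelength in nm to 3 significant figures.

35.6 nm

For Z = 6 the level energies scale as Z², so the effective Rydberg energy is 13.6 × 36 = 489.6 eV.
ΔE = 489.6 × (1/3² − 1/5²) = 489.6 × 0.07111 = 34.82 eV.
λ = hc/ΔE = 1240 / 34.82 = 35.6 nm.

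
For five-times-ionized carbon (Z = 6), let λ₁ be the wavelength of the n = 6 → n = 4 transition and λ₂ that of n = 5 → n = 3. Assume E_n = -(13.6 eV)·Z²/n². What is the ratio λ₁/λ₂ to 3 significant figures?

2.05

λ ∝ 1/ΔE ∝ 1/(1/n_f² − 1/n_i²), and the Z² and hc factors cancel in the ratio.
λ₁/λ₂ = (1/3² − 1/5²)/(1/4² − 1/6²) = 0.07111/0.03472 = 2.05.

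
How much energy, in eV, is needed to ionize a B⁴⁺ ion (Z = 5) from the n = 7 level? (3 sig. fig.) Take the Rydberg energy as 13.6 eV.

6.94 eV

E_n = −13.6 Z²/n² = −340.0/n² eV for Z = 5.
E_7 = −340.0/49 = −6.94 eV, so ionization (to E = 0) requires 6.94 eV.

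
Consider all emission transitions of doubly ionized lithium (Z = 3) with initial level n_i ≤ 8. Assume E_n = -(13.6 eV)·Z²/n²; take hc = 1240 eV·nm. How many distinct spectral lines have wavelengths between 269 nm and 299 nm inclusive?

Enumerate all n_i → n_f pairs with 1 ≤ n_f < n_i ≤ 8 and compute λ = 1240 / [13.6·9·(1/n_f² − 1/n_i²)].
Lines falling in [269, 299] nm: 6→4 (291.8 nm).

1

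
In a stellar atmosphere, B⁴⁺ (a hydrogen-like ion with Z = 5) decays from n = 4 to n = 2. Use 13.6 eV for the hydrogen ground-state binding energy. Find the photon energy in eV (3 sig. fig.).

63.8 eV

The Bohr energies scale as Z², so for Z = 5: E_n = −340.0/n² eV.
E_4 = −340.0/16 = −21.25 eV and E_2 = −340.0/4 = −85.00 eV.
The photon energy is |E_4 − E_2| = 63.8 eV.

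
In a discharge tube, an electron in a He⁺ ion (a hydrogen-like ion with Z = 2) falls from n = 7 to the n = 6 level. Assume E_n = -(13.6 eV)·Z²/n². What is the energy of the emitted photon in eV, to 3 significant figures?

The Bohr energies scale as Z², so for Z = 2: E_n = −54.40/n² eV.
E_7 = −54.40/49 = −1.110 eV and E_6 = −54.40/36 = −1.511 eV.
The photon energy is |E_7 − E_6| = 0.401 eV.

0.401 eV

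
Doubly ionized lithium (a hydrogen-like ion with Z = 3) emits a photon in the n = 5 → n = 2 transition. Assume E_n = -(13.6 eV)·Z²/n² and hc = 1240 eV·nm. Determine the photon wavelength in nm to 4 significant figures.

48.24 nm

For Z = 3 the level energies scale as Z², so the effective Rydberg energy is 13.6 × 9 = 122.4 eV.
ΔE = 122.4 × (1/2² − 1/5²) = 122.4 × 0.2100 = 25.70 eV.
λ = hc/ΔE = 1240 / 25.70 = 48.24 nm.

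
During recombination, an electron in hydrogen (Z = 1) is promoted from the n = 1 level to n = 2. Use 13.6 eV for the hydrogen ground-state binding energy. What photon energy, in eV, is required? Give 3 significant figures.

10.2 eV

E_2 = −13.60/4 = −3.400 eV and E_1 = −13.60/1 = −13.60 eV.
The photon energy is |E_2 − E_1| = 10.2 eV.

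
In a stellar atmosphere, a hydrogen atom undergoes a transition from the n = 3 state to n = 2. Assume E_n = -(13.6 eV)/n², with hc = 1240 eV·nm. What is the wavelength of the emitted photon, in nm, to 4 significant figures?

ΔE = 13.60 × (1/2² − 1/3²) = 13.60 × 0.1389 = 1.889 eV.
λ = hc/ΔE = 1240 / 1.889 = 656.5 nm.

656.5 nm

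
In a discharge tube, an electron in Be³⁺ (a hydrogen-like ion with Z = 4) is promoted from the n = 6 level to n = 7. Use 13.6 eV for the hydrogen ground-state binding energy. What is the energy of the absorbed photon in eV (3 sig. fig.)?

1.60 eV

The Bohr energies scale as Z², so for Z = 4: E_n = −217.6/n² eV.
E_7 = −217.6/49 = −4.441 eV and E_6 = −217.6/36 = −6.044 eV.
The photon energy is |E_7 − E_6| = 1.60 eV.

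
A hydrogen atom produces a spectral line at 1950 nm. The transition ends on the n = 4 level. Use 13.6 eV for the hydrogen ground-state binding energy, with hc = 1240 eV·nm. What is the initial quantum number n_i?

The photon energy is ΔE = hc/λ = 1240 / 1950 = 0.6359 eV.
With Z = 1, ΔE = 13.60 × (1/n_f² − 1/n_i²), so 1/n_f² − 1/n_i² = 0.04676.
With n_f = 4: 1/n_i² = 1/16 − 0.04676 = 0.01574, so n_i ≈ 7.97.

n_i = 8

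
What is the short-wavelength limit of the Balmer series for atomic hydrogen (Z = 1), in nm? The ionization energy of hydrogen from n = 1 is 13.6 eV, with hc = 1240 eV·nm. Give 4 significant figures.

364.7 nm

The Balmer series has lower level n_f = 2; the series limit corresponds to n_i → ∞.
ΔE_max = 13.6 × 1 / 2² = 3.400 eV.
λ_min = 1240 / 3.400 = 364.7 nm.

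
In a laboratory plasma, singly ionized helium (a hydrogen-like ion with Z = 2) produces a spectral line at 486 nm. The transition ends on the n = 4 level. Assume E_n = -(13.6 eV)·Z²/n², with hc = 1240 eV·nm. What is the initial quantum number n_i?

n_i = 8

The photon energy is ΔE = hc/λ = 1240 / 486 = 2.551 eV.
With Z = 2, ΔE = 54.40 × (1/n_f² − 1/n_i²), so 1/n_f² − 1/n_i² = 0.04690.
With n_f = 4: 1/n_i² = 1/16 − 0.04690 = 0.01560, so n_i ≈ 8.01.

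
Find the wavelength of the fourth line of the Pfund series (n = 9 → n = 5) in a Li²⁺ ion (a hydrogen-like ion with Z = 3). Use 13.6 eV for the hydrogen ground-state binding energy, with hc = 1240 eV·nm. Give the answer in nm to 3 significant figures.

366 nm

The Pfund series terminates on n_f = 5; the fourth line has n_i = 5+4 = 9.
ΔE = 122.4 × (1/5² − 1/9²) = 3.385 eV.
λ = 1240 / 3.385 = 366 nm.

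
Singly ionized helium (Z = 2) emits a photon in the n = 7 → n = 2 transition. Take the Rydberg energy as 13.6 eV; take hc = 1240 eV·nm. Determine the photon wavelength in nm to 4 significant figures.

For Z = 2 the level energies scale as Z², so the effective Rydberg energy is 13.6 × 4 = 54.40 eV.
ΔE = 54.40 × (1/2² − 1/7²) = 54.40 × 0.2296 = 12.49 eV.
λ = hc/ΔE = 1240 / 12.49 = 99.28 nm.

99.28 nm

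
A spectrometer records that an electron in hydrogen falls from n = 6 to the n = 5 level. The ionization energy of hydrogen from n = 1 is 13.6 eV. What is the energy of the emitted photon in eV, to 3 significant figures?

E_6 = −13.60/36 = −0.3778 eV and E_5 = −13.60/25 = −0.5440 eV.
The photon energy is |E_6 − E_5| = 0.166 eV.

0.166 eV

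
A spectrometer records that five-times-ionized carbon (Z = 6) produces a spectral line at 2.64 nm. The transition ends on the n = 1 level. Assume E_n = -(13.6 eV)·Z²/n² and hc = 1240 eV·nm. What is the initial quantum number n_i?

The photon energy is ΔE = hc/λ = 1240 / 2.64 = 469.7 eV.
With Z = 6, ΔE = 489.6 × (1/n_f² − 1/n_i²), so 1/n_f² − 1/n_i² = 0.9593.
With n_f = 1: 1/n_i² = 1/1 − 0.9593 = 0.04065, so n_i ≈ 4.96.

n_i = 5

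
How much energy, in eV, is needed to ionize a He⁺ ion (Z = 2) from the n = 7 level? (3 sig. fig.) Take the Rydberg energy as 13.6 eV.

1.11 eV

E_n = −13.6 Z²/n² = −54.40/n² eV for Z = 2.
E_7 = −54.40/49 = −1.11 eV, so ionization (to E = 0) requires 1.11 eV.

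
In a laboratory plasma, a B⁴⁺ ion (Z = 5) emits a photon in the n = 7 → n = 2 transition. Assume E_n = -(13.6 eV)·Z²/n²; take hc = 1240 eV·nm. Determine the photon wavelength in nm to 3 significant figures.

15.9 nm

For Z = 5 the level energies scale as Z², so the effective Rydberg energy is 13.6 × 25 = 340.0 eV.
ΔE = 340.0 × (1/2² − 1/7²) = 340.0 × 0.2296 = 78.06 eV.
λ = hc/ΔE = 1240 / 78.06 = 15.9 nm.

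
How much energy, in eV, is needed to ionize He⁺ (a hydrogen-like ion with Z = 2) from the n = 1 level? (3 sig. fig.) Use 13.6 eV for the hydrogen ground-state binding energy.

54.4 eV

E_n = −13.6 Z²/n² = −54.40/n² eV for Z = 2.
E_1 = −54.40/1 = −54.4 eV, so ionization (to E = 0) requires 54.4 eV.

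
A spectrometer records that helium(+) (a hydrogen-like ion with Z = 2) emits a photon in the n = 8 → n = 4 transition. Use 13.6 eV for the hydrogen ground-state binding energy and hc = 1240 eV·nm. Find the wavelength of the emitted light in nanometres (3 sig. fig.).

For Z = 2 the level energies scale as Z², so the effective Rydberg energy is 13.6 × 4 = 54.40 eV.
ΔE = 54.40 × (1/4² − 1/8²) = 54.40 × 0.04688 = 2.550 eV.
λ = hc/ΔE = 1240 / 2.550 = 486 nm.

486 nm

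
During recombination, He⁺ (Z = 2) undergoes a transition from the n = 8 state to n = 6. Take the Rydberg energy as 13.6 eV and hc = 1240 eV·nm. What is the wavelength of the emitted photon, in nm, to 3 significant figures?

For Z = 2 the level energies scale as Z², so the effective Rydberg energy is 13.6 × 4 = 54.40 eV.
ΔE = 54.40 × (1/6² − 1/8²) = 54.40 × 0.01215 = 0.6611 eV.
λ = hc/ΔE = 1240 / 0.6611 = 1880 nm.

1880 nm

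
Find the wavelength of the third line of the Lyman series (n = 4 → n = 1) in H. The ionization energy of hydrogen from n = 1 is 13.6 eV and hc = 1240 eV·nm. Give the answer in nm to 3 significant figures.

The Lyman series terminates on n_f = 1; the third line has n_i = 1+3 = 4.
ΔE = 13.60 × (1/1² − 1/4²) = 12.75 eV.
λ = 1240 / 12.75 = 97.3 nm.

97.3 nm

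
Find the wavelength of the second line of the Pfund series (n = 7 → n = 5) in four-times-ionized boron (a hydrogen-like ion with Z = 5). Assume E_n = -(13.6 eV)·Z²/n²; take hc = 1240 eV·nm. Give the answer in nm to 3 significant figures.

186 nm

The Pfund series terminates on n_f = 5; the second line has n_i = 5+2 = 7.
ΔE = 340.0 × (1/5² − 1/7²) = 6.661 eV.
λ = 1240 / 6.661 = 186 nm.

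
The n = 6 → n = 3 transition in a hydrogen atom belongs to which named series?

Paschen

The series is set by the lower level: n_f = 3 is the Paschen series.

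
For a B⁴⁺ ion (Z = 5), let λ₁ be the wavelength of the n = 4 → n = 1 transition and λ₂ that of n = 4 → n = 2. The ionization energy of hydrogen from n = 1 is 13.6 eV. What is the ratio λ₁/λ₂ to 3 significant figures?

0.200

λ ∝ 1/ΔE ∝ 1/(1/n_f² − 1/n_i²), and the Z² and hc factors cancel in the ratio.
λ₁/λ₂ = (1/2² − 1/4²)/(1/1² − 1/4²) = 0.1875/0.9375 = 0.200.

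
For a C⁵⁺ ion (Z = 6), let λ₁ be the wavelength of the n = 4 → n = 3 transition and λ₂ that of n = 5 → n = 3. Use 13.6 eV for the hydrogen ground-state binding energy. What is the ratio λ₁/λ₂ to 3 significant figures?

1.46

λ ∝ 1/ΔE ∝ 1/(1/n_f² − 1/n_i²), and the Z² and hc factors cancel in the ratio.
λ₁/λ₂ = (1/3² − 1/5²)/(1/3² − 1/4²) = 0.07111/0.04861 = 1.46.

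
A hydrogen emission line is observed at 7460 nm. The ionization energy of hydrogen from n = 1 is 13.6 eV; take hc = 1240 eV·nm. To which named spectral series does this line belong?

Pfund

ΔE = 1240/7460 = 0.1662 eV.
This matches 13.6 × (1/5² − 1/6²), so n_f = 5: the Pfund series.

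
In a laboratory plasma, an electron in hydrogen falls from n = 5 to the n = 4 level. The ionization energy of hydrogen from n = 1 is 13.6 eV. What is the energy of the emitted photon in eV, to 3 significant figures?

0.306 eV

E_5 = −13.60/25 = −0.5440 eV and E_4 = −13.60/16 = −0.8500 eV.
The photon energy is |E_5 − E_4| = 0.306 eV.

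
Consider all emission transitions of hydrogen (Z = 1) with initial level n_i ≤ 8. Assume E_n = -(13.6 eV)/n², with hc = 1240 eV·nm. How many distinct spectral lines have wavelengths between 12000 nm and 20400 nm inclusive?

Enumerate all n_i → n_f pairs with 1 ≤ n_f < n_i ≤ 8 and compute λ = 1240 / [13.6·1·(1/n_f² − 1/n_i²)].
Lines falling in [12000, 20400] nm: 7→6 (12370 nm), 8→7 (19060 nm).

2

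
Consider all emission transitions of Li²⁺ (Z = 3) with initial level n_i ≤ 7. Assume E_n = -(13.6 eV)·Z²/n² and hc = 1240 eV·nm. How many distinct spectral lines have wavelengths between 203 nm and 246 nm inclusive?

Enumerate all n_i → n_f pairs with 1 ≤ n_f < n_i ≤ 7 and compute λ = 1240 / [13.6·9·(1/n_f² − 1/n_i²)].
Lines falling in [203, 246] nm: 4→3 (208.4 nm), 7→4 (240.7 nm).

2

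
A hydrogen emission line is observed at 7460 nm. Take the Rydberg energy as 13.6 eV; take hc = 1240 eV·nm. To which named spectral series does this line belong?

ΔE = 1240/7460 = 0.1662 eV.
This matches 13.6 × (1/5² − 1/6²), so n_f = 5: the Pfund series.

Pfund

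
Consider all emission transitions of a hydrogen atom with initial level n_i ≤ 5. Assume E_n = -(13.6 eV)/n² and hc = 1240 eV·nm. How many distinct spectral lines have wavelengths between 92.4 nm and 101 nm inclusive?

2

Enumerate all n_i → n_f pairs with 1 ≤ n_f < n_i ≤ 5 and compute λ = 1240 / [13.6·1·(1/n_f² − 1/n_i²)].
Lines falling in [92.4, 101] nm: 5→1 (94.98 nm), 4→1 (97.25 nm).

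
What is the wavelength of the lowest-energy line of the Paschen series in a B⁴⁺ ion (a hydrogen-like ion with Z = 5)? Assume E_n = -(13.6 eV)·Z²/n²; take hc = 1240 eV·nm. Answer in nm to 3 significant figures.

The Paschen series terminates on n_f = 3; the first line has n_i = 3+1 = 4.
ΔE = 340.0 × (1/3² − 1/4²) = 16.53 eV.
λ = 1240 / 16.53 = 75.0 nm.

75.0 nm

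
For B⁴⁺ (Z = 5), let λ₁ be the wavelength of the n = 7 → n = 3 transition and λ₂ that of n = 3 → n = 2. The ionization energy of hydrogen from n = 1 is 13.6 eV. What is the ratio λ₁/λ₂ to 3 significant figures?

λ ∝ 1/ΔE ∝ 1/(1/n_f² − 1/n_i²), and the Z² and hc factors cancel in the ratio.
λ₁/λ₂ = (1/2² − 1/3²)/(1/3² − 1/7²) = 0.1389/0.09070 = 1.53.

1.53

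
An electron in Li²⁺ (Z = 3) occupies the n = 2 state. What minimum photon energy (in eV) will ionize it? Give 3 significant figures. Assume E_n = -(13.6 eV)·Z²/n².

30.6 eV

E_n = −13.6 Z²/n² = −122.4/n² eV for Z = 3.
E_2 = −122.4/4 = −30.6 eV, so ionization (to E = 0) requires 30.6 eV.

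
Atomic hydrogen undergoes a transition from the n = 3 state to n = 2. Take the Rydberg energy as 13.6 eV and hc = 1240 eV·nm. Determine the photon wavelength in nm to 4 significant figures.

656.5 nm

ΔE = 13.60 × (1/2² − 1/3²) = 13.60 × 0.1389 = 1.889 eV.
λ = hc/ΔE = 1240 / 1.889 = 656.5 nm.
This line belongs to the Balmer series.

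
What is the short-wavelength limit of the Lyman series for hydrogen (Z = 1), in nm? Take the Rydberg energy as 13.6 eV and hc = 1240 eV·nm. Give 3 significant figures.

The Lyman series has lower level n_f = 1; the series limit corresponds to n_i → ∞.
ΔE_max = 13.6 × 1 / 1² = 13.60 eV.
λ_min = 1240 / 13.60 = 91.2 nm.

91.2 nm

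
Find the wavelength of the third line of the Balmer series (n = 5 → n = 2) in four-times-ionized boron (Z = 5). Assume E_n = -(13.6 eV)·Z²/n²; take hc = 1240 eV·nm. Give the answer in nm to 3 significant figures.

The Balmer series terminates on n_f = 2; the third line has n_i = 2+3 = 5.
ΔE = 340.0 × (1/2² − 1/5²) = 71.40 eV.
λ = 1240 / 71.40 = 17.4 nm.

17.4 nm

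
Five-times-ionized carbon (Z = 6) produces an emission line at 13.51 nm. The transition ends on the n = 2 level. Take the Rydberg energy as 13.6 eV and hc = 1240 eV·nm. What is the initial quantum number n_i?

n_i = 4

The photon energy is ΔE = hc/λ = 1240 / 13.51 = 91.78 eV.
With Z = 6, ΔE = 489.6 × (1/n_f² − 1/n_i²), so 1/n_f² − 1/n_i² = 0.1875.
With n_f = 2: 1/n_i² = 1/4 − 0.1875 = 0.06253, so n_i ≈ 4.00.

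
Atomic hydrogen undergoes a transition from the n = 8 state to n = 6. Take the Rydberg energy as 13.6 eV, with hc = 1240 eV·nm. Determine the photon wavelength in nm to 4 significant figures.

7503 nm

ΔE = 13.60 × (1/6² − 1/8²) = 13.60 × 0.01215 = 0.1653 eV.
λ = hc/ΔE = 1240 / 0.1653 = 7503 nm.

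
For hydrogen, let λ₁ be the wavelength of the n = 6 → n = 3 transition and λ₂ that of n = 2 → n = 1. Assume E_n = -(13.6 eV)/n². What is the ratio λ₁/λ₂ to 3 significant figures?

λ ∝ 1/ΔE ∝ 1/(1/n_f² − 1/n_i²), and the Z² and hc factors cancel in the ratio.
λ₁/λ₂ = (1/1² − 1/2²)/(1/3² − 1/6²) = 0.7500/0.08333 = 9.00.

9.00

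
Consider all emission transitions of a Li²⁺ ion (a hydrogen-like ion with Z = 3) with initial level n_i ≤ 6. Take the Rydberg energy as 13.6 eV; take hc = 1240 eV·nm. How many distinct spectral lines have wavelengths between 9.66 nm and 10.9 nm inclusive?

3

Enumerate all n_i → n_f pairs with 1 ≤ n_f < n_i ≤ 6 and compute λ = 1240 / [13.6·9·(1/n_f² − 1/n_i²)].
Lines falling in [9.66, 10.9] nm: 6→1 (10.42 nm), 5→1 (10.55 nm), 4→1 (10.81 nm).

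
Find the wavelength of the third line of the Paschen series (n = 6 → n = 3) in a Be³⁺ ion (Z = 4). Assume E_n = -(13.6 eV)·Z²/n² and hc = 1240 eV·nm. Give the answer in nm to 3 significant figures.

68.4 nm

The Paschen series terminates on n_f = 3; the third line has n_i = 3+3 = 6.
ΔE = 217.6 × (1/3² − 1/6²) = 18.13 eV.
λ = 1240 / 18.13 = 68.4 nm.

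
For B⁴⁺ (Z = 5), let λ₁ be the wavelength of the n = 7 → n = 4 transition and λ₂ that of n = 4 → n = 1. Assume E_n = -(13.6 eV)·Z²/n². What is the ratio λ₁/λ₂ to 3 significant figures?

λ ∝ 1/ΔE ∝ 1/(1/n_f² − 1/n_i²), and the Z² and hc factors cancel in the ratio.
λ₁/λ₂ = (1/1² − 1/4²)/(1/4² − 1/7²) = 0.9375/0.04209 = 22.3.

22.3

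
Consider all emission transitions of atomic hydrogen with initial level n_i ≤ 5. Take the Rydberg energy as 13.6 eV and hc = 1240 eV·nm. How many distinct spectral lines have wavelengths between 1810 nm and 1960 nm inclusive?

1

Enumerate all n_i → n_f pairs with 1 ≤ n_f < n_i ≤ 5 and compute λ = 1240 / [13.6·1·(1/n_f² − 1/n_i²)].
Lines falling in [1810, 1960] nm: 4→3 (1876 nm).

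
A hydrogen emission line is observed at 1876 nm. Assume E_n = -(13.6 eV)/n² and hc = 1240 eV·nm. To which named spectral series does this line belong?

ΔE = 1240/1876 = 0.6610 eV.
This matches 13.6 × (1/3² − 1/4²), so n_f = 3: the Paschen series.

Paschen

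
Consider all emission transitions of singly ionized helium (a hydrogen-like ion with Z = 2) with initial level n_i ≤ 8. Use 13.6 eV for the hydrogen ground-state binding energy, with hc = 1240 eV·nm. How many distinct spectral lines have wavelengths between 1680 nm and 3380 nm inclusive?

3

Enumerate all n_i → n_f pairs with 1 ≤ n_f < n_i ≤ 8 and compute λ = 1240 / [13.6·4·(1/n_f² − 1/n_i²)].
Lines falling in [1680, 3380] nm: 6→5 (1865 nm), 8→6 (1876 nm), 7→6 (3093 nm).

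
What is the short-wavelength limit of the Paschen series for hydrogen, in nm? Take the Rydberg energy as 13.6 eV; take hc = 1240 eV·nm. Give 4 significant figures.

The Paschen series has lower level n_f = 3; the series limit corresponds to n_i → ∞.
ΔE_max = 13.6 × 1 / 3² = 1.511 eV.
λ_min = 1240 / 1.511 = 820.6 nm.

820.6 nm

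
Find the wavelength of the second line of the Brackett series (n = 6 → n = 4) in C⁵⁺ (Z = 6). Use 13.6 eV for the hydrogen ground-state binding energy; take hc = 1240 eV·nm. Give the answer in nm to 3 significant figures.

72.9 nm

The Brackett series terminates on n_f = 4; the second line has n_i = 4+2 = 6.
ΔE = 489.6 × (1/4² − 1/6²) = 17.00 eV.
λ = 1240 / 17.00 = 72.9 nm.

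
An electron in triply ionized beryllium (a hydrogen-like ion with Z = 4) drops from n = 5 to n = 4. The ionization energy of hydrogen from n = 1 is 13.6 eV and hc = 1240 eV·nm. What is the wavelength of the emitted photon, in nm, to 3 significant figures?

For Z = 4 the level energies scale as Z², so the effective Rydberg energy is 13.6 × 16 = 217.6 eV.
ΔE = 217.6 × (1/4² − 1/5²) = 217.6 × 0.02250 = 4.896 eV.
λ = hc/ΔE = 1240 / 4.896 = 253 nm.

253 nm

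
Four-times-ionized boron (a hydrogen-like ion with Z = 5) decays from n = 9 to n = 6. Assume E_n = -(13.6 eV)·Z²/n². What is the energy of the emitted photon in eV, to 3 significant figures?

5.25 eV

The Bohr energies scale as Z², so for Z = 5: E_n = −340.0/n² eV.
E_9 = −340.0/81 = −4.198 eV and E_6 = −340.0/36 = −9.444 eV.
The photon energy is |E_9 − E_6| = 5.25 eV.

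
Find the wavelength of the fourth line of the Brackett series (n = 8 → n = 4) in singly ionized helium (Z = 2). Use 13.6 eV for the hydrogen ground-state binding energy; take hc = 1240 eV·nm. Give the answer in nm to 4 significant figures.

486.3 nm

The Brackett series terminates on n_f = 4; the fourth line has n_i = 4+4 = 8.
ΔE = 54.40 × (1/4² − 1/8²) = 2.550 eV.
λ = 1240 / 2.550 = 486.3 nm.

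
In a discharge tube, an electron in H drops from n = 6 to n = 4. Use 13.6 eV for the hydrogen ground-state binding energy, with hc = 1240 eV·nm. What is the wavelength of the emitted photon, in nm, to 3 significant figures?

2630 nm

ΔE = 13.60 × (1/4² − 1/6²) = 13.60 × 0.03472 = 0.4722 eV.
λ = hc/ΔE = 1240 / 0.4722 = 2630 nm.
This line belongs to the Brackett series.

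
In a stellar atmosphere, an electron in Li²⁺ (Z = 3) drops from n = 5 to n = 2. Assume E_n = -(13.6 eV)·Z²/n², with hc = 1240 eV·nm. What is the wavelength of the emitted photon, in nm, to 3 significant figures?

48.2 nm

For Z = 3 the level energies scale as Z², so the effective Rydberg energy is 13.6 × 9 = 122.4 eV.
ΔE = 122.4 × (1/2² − 1/5²) = 122.4 × 0.2100 = 25.70 eV.
λ = hc/ΔE = 1240 / 25.70 = 48.2 nm.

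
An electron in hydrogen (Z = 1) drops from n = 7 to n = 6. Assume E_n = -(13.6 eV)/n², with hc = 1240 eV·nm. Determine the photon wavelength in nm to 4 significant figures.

ΔE = 13.60 × (1/6² − 1/7²) = 13.60 × 0.007370 = 0.1002 eV.
λ = hc/ΔE = 1240 / 0.1002 = 12370 nm.

12370 nm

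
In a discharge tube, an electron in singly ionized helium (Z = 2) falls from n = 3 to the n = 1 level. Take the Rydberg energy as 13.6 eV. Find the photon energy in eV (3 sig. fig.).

48.4 eV

The Bohr energies scale as Z², so for Z = 2: E_n = −54.40/n² eV.
E_3 = −54.40/9 = −6.044 eV and E_1 = −54.40/1 = −54.40 eV.
The photon energy is |E_3 − E_1| = 48.4 eV.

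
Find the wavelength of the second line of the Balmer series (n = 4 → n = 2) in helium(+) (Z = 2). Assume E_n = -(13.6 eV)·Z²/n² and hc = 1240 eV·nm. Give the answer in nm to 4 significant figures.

The Balmer series terminates on n_f = 2; the second line has n_i = 2+2 = 4.
ΔE = 54.40 × (1/2² − 1/4²) = 10.20 eV.
λ = 1240 / 10.20 = 121.6 nm.

121.6 nm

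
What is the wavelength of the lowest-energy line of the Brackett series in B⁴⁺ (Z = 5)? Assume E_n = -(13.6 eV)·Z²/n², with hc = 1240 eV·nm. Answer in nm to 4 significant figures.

162.1 nm

The Brackett series terminates on n_f = 4; the first line has n_i = 4+1 = 5.
ΔE = 340.0 × (1/4² − 1/5²) = 7.650 eV.
λ = 1240 / 7.650 = 162.1 nm.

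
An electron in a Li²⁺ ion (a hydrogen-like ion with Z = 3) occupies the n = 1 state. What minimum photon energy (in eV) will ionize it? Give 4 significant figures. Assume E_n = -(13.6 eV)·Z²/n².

122.4 eV

E_n = −13.6 Z²/n² = −122.4/n² eV for Z = 3.
E_1 = −122.4/1 = −122.4 eV, so ionization (to E = 0) requires 122.4 eV.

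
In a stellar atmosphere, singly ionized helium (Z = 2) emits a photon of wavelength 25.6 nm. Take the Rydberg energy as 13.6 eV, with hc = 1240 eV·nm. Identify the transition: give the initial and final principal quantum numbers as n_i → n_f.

n_i = 3, n_f = 1

The photon energy is ΔE = hc/λ = 1240 / 25.6 = 48.44 eV.
With Z = 2, ΔE = 54.40 × (1/n_f² − 1/n_i²), so 1/n_f² − 1/n_i² = 0.8904.
Trying n_f = 1 gives 1/n_i² = 0.1096, i.e. n_i ≈ 3; this pair matches.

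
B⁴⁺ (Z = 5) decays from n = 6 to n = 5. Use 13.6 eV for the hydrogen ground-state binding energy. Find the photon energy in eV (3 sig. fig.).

The Bohr energies scale as Z², so for Z = 5: E_n = −340.0/n² eV.
E_6 = −340.0/36 = −9.444 eV and E_5 = −340.0/25 = −13.60 eV.
The photon energy is |E_6 − E_5| = 4.16 eV.

4.16 eV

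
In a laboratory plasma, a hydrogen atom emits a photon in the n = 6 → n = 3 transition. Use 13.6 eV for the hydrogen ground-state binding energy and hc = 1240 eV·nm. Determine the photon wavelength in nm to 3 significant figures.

1090 nm

ΔE = 13.60 × (1/3² − 1/6²) = 13.60 × 0.08333 = 1.133 eV.
λ = hc/ΔE = 1240 / 1.133 = 1090 nm.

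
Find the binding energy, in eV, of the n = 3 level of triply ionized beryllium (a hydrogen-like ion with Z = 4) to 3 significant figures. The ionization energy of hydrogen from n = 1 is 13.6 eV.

E_n = −13.6 Z²/n² = −217.6/n² eV for Z = 4.
E_3 = −217.6/9 = −24.2 eV, so ionization (to E = 0) requires 24.2 eV.

24.2 eV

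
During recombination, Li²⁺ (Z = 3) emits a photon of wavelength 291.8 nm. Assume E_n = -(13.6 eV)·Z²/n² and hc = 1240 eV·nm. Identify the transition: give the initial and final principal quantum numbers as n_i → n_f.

The photon energy is ΔE = hc/λ = 1240 / 291.8 = 4.249 eV.
With Z = 3, ΔE = 122.4 × (1/n_f² − 1/n_i²), so 1/n_f² − 1/n_i² = 0.03472.
Trying n_f = 4 gives 1/n_i² = 0.02778, i.e. n_i ≈ 6; this pair matches.

n_i = 6, n_f = 4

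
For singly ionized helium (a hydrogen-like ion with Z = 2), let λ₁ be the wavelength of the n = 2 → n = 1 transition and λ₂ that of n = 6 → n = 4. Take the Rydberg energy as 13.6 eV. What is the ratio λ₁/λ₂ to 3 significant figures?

λ ∝ 1/ΔE ∝ 1/(1/n_f² − 1/n_i²), and the Z² and hc factors cancel in the ratio.
λ₁/λ₂ = (1/4² − 1/6²)/(1/1² − 1/2²) = 0.03472/0.7500 = 0.0463.

0.0463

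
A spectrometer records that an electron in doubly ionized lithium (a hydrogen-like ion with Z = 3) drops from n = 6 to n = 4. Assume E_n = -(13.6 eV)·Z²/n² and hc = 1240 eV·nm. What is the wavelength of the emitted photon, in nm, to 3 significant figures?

292 nm

For Z = 3 the level energies scale as Z², so the effective Rydberg energy is 13.6 × 9 = 122.4 eV.
ΔE = 122.4 × (1/4² − 1/6²) = 122.4 × 0.03472 = 4.250 eV.
λ = hc/ΔE = 1240 / 4.250 = 292 nm.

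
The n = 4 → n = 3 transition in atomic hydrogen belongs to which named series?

The series is set by the lower level: n_f = 3 is the Paschen series.

Paschen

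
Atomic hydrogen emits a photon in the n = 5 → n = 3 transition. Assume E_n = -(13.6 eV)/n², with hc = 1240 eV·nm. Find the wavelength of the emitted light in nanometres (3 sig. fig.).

ΔE = 13.60 × (1/3² − 1/5²) = 13.60 × 0.07111 = 0.9671 eV.
λ = hc/ΔE = 1240 / 0.9671 = 1280 nm.
This line belongs to the Paschen series.

1280 nm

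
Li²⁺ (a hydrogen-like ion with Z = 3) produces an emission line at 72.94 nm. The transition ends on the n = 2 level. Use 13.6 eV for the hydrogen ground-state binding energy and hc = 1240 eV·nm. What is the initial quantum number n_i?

n_i = 3

The photon energy is ΔE = hc/λ = 1240 / 72.94 = 17.00 eV.
With Z = 3, ΔE = 122.4 × (1/n_f² − 1/n_i²), so 1/n_f² − 1/n_i² = 0.1389.
With n_f = 2: 1/n_i² = 1/4 − 0.1389 = 0.1111, so n_i ≈ 3.00.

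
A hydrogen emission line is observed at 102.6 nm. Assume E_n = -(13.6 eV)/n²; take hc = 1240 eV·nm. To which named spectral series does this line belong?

ΔE = 1240/102.6 = 12.09 eV.
This matches 13.6 × (1/1² − 1/3²), so n_f = 1: the Lyman series.

Lyman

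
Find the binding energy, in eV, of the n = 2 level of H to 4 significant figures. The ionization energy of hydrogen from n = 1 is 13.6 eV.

3.400 eV

E_2 = −13.60/4 = −3.400 eV, so ionization (to E = 0) requires 3.400 eV.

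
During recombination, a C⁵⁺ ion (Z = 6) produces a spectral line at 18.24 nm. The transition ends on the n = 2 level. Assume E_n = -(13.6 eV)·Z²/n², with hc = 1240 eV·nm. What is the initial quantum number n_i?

n_i = 3

The photon energy is ΔE = hc/λ = 1240 / 18.24 = 67.98 eV.
With Z = 6, ΔE = 489.6 × (1/n_f² − 1/n_i²), so 1/n_f² − 1/n_i² = 0.1389.
With n_f = 2: 1/n_i² = 1/4 − 0.1389 = 0.1111, so n_i ≈ 3.00.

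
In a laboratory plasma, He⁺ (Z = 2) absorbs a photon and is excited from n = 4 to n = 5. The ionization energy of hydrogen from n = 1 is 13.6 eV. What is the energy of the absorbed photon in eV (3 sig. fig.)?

1.22 eV

The Bohr energies scale as Z², so for Z = 2: E_n = −54.40/n² eV.
E_5 = −54.40/25 = −2.176 eV and E_4 = −54.40/16 = −3.400 eV.
The photon energy is |E_5 − E_4| = 1.22 eV.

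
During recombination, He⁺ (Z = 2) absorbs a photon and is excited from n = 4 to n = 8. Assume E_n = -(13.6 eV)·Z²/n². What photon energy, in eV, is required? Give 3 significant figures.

2.55 eV

The Bohr energies scale as Z², so for Z = 2: E_n = −54.40/n² eV.
E_8 = −54.40/64 = −0.8500 eV and E_4 = −54.40/16 = −3.400 eV.
The photon energy is |E_8 − E_4| = 2.55 eV.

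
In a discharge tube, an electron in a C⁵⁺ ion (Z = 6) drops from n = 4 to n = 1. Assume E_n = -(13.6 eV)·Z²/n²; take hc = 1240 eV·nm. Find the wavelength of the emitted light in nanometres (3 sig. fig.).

2.70 nm

For Z = 6 the level energies scale as Z², so the effective Rydberg energy is 13.6 × 36 = 489.6 eV.
ΔE = 489.6 × (1/1² − 1/4²) = 489.6 × 0.9375 = 459.0 eV.
λ = hc/ΔE = 1240 / 459.0 = 2.70 nm.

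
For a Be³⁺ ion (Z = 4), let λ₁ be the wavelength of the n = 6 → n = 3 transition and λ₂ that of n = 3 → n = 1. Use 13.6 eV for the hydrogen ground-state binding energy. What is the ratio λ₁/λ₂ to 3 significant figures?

10.7

λ ∝ 1/ΔE ∝ 1/(1/n_f² − 1/n_i²), and the Z² and hc factors cancel in the ratio.
λ₁/λ₂ = (1/1² − 1/3²)/(1/3² − 1/6²) = 0.8889/0.08333 = 10.7.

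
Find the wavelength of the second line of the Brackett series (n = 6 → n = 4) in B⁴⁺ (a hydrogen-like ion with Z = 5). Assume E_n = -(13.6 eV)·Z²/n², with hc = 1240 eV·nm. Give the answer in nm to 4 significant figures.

The Brackett series terminates on n_f = 4; the second line has n_i = 4+2 = 6.
ΔE = 340.0 × (1/4² − 1/6²) = 11.81 eV.
λ = 1240 / 11.81 = 105.0 nm.

105.0 nm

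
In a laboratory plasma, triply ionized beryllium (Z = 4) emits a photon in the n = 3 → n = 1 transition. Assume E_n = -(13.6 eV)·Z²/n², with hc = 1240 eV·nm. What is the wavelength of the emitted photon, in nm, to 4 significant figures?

6.411 nm

For Z = 4 the level energies scale as Z², so the effective Rydberg energy is 13.6 × 16 = 217.6 eV.
ΔE = 217.6 × (1/1² − 1/3²) = 217.6 × 0.8889 = 193.4 eV.
λ = hc/ΔE = 1240 / 193.4 = 6.411 nm.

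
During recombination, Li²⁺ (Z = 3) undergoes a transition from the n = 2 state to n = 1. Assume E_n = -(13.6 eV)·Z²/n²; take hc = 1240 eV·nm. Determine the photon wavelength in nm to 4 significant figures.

13.51 nm

For Z = 3 the level energies scale as Z², so the effective Rydberg energy is 13.6 × 9 = 122.4 eV.
ΔE = 122.4 × (1/1² − 1/2²) = 122.4 × 0.7500 = 91.80 eV.
λ = hc/ΔE = 1240 / 91.80 = 13.51 nm.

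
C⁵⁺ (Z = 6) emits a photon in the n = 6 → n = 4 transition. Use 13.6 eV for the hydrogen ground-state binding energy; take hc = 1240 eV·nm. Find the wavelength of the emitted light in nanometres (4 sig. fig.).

For Z = 6 the level energies scale as Z², so the effective Rydberg energy is 13.6 × 36 = 489.6 eV.
ΔE = 489.6 × (1/4² − 1/6²) = 489.6 × 0.03472 = 17.00 eV.
λ = hc/ΔE = 1240 / 17.00 = 72.94 nm.

72.94 nm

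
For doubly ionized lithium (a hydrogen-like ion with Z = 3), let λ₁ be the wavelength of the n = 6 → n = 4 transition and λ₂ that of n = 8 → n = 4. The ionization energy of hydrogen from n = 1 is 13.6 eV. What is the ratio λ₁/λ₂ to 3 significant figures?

λ ∝ 1/ΔE ∝ 1/(1/n_f² − 1/n_i²), and the Z² and hc factors cancel in the ratio.
λ₁/λ₂ = (1/4² − 1/8²)/(1/4² − 1/6²) = 0.04688/0.03472 = 1.35.

1.35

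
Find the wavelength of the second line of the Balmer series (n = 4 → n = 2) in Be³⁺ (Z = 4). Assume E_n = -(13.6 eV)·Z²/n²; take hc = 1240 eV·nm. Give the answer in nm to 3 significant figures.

The Balmer series terminates on n_f = 2; the second line has n_i = 2+2 = 4.
ΔE = 217.6 × (1/2² − 1/4²) = 40.80 eV.
λ = 1240 / 40.80 = 30.4 nm.

30.4 nm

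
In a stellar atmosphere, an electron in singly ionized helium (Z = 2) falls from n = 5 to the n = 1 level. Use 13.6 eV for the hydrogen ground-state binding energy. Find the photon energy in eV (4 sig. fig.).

The Bohr energies scale as Z², so for Z = 2: E_n = −54.40/n² eV.
E_5 = −54.40/25 = −2.176 eV and E_1 = −54.40/1 = −54.40 eV.
The photon energy is |E_5 − E_1| = 52.22 eV.

52.22 eV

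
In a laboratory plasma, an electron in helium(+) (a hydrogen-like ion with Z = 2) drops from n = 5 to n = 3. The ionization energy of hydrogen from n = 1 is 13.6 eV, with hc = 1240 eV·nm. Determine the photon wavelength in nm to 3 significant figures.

321 nm

For Z = 2 the level energies scale as Z², so the effective Rydberg energy is 13.6 × 4 = 54.40 eV.
ΔE = 54.40 × (1/3² − 1/5²) = 54.40 × 0.07111 = 3.868 eV.
λ = hc/ΔE = 1240 / 3.868 = 321 nm.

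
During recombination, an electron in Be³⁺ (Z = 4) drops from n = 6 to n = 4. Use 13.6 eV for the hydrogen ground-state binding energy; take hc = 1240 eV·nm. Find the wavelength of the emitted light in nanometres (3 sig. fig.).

164 nm

For Z = 4 the level energies scale as Z², so the effective Rydberg energy is 13.6 × 16 = 217.6 eV.
ΔE = 217.6 × (1/4² − 1/6²) = 217.6 × 0.03472 = 7.556 eV.
λ = hc/ΔE = 1240 / 7.556 = 164 nm.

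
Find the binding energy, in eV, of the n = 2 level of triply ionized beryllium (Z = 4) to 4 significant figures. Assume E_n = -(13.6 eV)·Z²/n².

54.40 eV

E_n = −13.6 Z²/n² = −217.6/n² eV for Z = 4.
E_2 = −217.6/4 = −54.40 eV, so ionization (to E = 0) requires 54.40 eV.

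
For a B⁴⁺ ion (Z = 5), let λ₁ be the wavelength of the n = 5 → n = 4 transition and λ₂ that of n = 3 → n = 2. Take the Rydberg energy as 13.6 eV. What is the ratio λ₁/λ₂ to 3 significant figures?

6.17

λ ∝ 1/ΔE ∝ 1/(1/n_f² − 1/n_i²), and the Z² and hc factors cancel in the ratio.
λ₁/λ₂ = (1/2² − 1/3²)/(1/4² − 1/5²) = 0.1389/0.02250 = 6.17.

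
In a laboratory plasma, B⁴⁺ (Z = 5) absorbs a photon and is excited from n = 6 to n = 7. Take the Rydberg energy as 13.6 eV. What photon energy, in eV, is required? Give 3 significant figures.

The Bohr energies scale as Z², so for Z = 5: E_n = −340.0/n² eV.
E_7 = −340.0/49 = −6.939 eV and E_6 = −340.0/36 = −9.444 eV.
The photon energy is |E_7 − E_6| = 2.51 eV.

2.51 eV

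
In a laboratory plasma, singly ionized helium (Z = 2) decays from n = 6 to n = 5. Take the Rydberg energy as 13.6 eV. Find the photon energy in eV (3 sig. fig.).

0.665 eV

The Bohr energies scale as Z², so for Z = 2: E_n = −54.40/n² eV.
E_6 = −54.40/36 = −1.511 eV and E_5 = −54.40/25 = −2.176 eV.
The photon energy is |E_6 − E_5| = 0.665 eV.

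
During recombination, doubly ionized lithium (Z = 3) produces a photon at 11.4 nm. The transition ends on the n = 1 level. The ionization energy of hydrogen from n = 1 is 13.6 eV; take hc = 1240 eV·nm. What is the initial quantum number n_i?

n_i = 3

The photon energy is ΔE = hc/λ = 1240 / 11.4 = 108.8 eV.
With Z = 3, ΔE = 122.4 × (1/n_f² − 1/n_i²), so 1/n_f² − 1/n_i² = 0.8887.
With n_f = 1: 1/n_i² = 1/1 − 0.8887 = 0.1113, so n_i ≈ 3.00.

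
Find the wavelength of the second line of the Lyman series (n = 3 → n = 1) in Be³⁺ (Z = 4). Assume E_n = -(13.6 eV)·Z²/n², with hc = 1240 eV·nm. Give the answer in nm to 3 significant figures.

The Lyman series terminates on n_f = 1; the second line has n_i = 1+2 = 3.
ΔE = 217.6 × (1/1² − 1/3²) = 193.4 eV.
λ = 1240 / 193.4 = 6.41 nm.

6.41 nm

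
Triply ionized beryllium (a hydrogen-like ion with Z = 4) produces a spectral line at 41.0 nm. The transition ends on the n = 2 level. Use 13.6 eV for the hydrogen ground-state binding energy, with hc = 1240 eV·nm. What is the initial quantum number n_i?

n_i = 3

The photon energy is ΔE = hc/λ = 1240 / 41.0 = 30.24 eV.
With Z = 4, ΔE = 217.6 × (1/n_f² − 1/n_i²), so 1/n_f² − 1/n_i² = 0.1390.
With n_f = 2: 1/n_i² = 1/4 − 0.1390 = 0.1110, so n_i ≈ 3.00.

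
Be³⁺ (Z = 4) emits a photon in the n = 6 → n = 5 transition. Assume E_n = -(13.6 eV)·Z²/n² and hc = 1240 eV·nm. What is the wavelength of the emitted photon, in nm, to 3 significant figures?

For Z = 4 the level energies scale as Z², so the effective Rydberg energy is 13.6 × 16 = 217.6 eV.
ΔE = 217.6 × (1/5² − 1/6²) = 217.6 × 0.01222 = 2.660 eV.
λ = hc/ΔE = 1240 / 2.660 = 466 nm.

466 nm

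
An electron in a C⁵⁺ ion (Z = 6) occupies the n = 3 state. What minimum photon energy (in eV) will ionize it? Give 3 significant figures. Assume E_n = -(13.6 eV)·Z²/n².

54.4 eV

E_n = −13.6 Z²/n² = −489.6/n² eV for Z = 6.
E_3 = −489.6/9 = −54.4 eV, so ionization (to E = 0) requires 54.4 eV.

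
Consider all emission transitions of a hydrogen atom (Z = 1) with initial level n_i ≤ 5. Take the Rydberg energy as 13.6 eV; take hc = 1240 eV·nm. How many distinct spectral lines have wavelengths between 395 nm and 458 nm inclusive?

Enumerate all n_i → n_f pairs with 1 ≤ n_f < n_i ≤ 5 and compute λ = 1240 / [13.6·1·(1/n_f² − 1/n_i²)].
Lines falling in [395, 458] nm: 5→2 (434.2 nm).

1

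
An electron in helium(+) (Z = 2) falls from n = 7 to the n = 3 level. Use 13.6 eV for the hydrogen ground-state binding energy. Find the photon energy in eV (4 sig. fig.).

The Bohr energies scale as Z², so for Z = 2: E_n = −54.40/n² eV.
E_7 = −54.40/49 = −1.110 eV and E_3 = −54.40/9 = −6.044 eV.
The photon energy is |E_7 − E_3| = 4.934 eV.

4.934 eV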